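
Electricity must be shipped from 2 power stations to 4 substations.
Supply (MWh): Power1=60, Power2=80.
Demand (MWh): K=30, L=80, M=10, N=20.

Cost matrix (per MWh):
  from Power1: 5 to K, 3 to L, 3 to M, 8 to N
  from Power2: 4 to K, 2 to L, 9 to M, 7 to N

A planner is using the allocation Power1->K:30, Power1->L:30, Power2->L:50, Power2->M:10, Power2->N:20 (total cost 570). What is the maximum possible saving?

70

Current plan cost = 30·5 + 30·3 + 50·2 + 10·9 + 20·7 = 570.
Optimal plan:
  Power1–K: 30 × 5 = 150
  Power1–M: 10 × 3 = 30
  Power1–N: 20 × 8 = 160
  Power2–L: 80 × 2 = 160
Optimal cost = 500.
Saving = 570 − 500 = 70.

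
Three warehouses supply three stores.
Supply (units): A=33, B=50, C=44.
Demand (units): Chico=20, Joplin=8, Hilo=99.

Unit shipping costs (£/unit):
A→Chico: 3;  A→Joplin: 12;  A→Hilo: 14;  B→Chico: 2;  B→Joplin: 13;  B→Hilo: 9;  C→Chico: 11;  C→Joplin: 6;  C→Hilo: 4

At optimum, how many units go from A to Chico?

The minimum-cost plan:
  A–Chico: 20 × £3 = £60
  A–Joplin: 8 × £12 = £96
  A–Hilo: 5 × £14 = £70
  B–Hilo: 50 × £9 = £450
  C–Hilo: 44 × £4 = £176
Total cost = £852.
So A→Chico carries 20 units.

20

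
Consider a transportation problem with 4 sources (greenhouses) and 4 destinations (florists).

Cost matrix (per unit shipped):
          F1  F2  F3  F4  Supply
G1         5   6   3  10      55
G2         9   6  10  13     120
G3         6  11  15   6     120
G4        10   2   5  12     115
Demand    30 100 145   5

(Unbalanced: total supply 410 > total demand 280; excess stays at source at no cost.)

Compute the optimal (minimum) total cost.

1325

Optimal allocation:
  G1->F3: 55 × 3 = 165
  G2->F2: 75 × 6 = 450
  G3->F1: 30 × 6 = 180
  G3->F4: 5 × 6 = 30
  G4->F2: 25 × 2 = 50
  G4->F3: 90 × 5 = 450
Total = 165 + 450 + 180 + 30 + 50 + 450 = 1325.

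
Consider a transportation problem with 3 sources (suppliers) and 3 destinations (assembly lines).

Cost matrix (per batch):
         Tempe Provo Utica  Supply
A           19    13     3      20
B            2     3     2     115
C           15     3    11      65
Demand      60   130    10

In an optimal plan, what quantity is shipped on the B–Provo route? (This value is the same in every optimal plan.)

55

Optimal shipments:
  A→Provo: 10 × 13 = 130
  A→Utica: 10 × 3 = 30
  B→Tempe: 60 × 2 = 120
  B→Provo: 55 × 3 = 165
  C→Provo: 65 × 3 = 195
Total cost = 640.
So B→Provo carries 55 batches.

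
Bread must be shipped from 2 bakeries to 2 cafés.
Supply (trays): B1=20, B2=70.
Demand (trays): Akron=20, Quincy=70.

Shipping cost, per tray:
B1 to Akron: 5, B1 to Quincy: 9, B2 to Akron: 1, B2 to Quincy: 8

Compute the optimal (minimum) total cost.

600

Optimal allocation:
  B1->Quincy: 20 trays
  B2->Akron: 20 trays
  B2->Quincy: 50 trays
Total cost = 600.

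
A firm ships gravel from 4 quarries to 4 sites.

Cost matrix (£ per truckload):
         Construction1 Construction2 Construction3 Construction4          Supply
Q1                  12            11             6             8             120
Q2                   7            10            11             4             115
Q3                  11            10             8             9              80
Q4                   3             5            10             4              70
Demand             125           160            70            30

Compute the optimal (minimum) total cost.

Optimal allocation:
  Q1–Construction2: 50 truckloads
  Q1–Construction3: 70 truckloads
  Q2–Construction1: 85 truckloads
  Q2–Construction4: 30 truckloads
  Q3–Construction2: 80 truckloads
  Q4–Construction1: 40 truckloads
  Q4–Construction2: 30 truckloads
Total cost = £2755.

2755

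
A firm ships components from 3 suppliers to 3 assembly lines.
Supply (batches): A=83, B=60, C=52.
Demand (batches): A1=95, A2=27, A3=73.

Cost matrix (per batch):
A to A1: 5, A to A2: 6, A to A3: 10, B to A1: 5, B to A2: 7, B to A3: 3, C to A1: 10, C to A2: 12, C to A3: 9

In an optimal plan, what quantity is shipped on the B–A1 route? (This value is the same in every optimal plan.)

0

Optimal shipments:
  A->A1: 56 × 5 = 280
  A->A2: 27 × 6 = 162
  B->A3: 60 × 3 = 180
  C->A1: 39 × 10 = 390
  C->A3: 13 × 9 = 117
Total cost = 1129.
The route B→A1 is not used.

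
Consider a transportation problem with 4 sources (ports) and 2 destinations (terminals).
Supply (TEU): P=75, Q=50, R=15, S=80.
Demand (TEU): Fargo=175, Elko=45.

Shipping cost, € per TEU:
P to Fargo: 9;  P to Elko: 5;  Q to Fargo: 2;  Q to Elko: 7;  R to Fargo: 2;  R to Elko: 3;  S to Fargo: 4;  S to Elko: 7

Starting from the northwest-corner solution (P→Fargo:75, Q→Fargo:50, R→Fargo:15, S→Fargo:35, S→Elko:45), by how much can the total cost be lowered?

315

Current plan cost = 75·9 + 50·2 + 15·2 + 35·4 + 45·7 = €1260.
Optimal plan:
  P to Fargo: 30 TEU
  P to Elko: 45 TEU
  Q to Fargo: 50 TEU
  R to Fargo: 15 TEU
  S to Fargo: 80 TEU
Optimal cost = €945.
Saving = 1260 − 945 = €315.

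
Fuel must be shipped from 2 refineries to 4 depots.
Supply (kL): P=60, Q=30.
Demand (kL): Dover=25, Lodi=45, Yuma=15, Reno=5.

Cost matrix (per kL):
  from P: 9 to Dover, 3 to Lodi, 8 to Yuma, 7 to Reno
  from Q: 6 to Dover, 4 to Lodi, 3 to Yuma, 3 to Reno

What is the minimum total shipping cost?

390

An optimal shipping plan:
  P to Dover: 15 × 9 = 135
  P to Lodi: 45 × 3 = 135
  Q to Dover: 10 × 6 = 60
  Q to Yuma: 15 × 3 = 45
  Q to Reno: 5 × 3 = 15
Total = 135 + 135 + 60 + 45 + 15 = 390.
(Supply check: P ships 60; Q ships 30.)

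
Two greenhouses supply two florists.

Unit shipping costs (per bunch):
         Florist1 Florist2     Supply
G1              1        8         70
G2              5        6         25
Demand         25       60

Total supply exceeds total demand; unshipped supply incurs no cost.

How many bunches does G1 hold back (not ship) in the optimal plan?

Minimum-cost shipments:
  G1 to Florist1: 25 × 1 = 25
  G1 to Florist2: 35 × 8 = 280
  G2 to Florist2: 25 × 6 = 150
Total cost = 455.
G1 ships 60 of its 70, leaving 10.

10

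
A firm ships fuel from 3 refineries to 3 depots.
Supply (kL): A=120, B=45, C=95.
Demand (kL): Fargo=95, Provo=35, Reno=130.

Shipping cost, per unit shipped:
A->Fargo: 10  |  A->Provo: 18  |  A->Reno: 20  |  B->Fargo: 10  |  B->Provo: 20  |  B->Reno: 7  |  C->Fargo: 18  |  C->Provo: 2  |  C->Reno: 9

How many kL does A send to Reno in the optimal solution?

Optimal shipments:
  A->Fargo: 95 kL
  A->Reno: 25 kL
  B->Reno: 45 kL
  C->Provo: 35 kL
  C->Reno: 60 kL
Total cost = 2375.
So A→Reno carries 25 kL.

25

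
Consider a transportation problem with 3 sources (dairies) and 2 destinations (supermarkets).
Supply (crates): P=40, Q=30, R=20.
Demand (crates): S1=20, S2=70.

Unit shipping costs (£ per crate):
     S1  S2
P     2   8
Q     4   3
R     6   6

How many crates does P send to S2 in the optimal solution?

The minimum-cost plan:
  P to S1: 20 × £2 = £40
  P to S2: 20 × £8 = £160
  Q to S2: 30 × £3 = £90
  R to S2: 20 × £6 = £120
Total cost = £410.
So P→S2 carries 20 crates.

20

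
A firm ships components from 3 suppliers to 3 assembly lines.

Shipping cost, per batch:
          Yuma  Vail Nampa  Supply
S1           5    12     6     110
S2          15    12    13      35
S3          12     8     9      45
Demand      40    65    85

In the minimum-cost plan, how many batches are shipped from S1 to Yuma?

Solving gives:
  S1–Yuma: 40 batches
  S1–Nampa: 70 batches
  S2–Vail: 20 batches
  S2–Nampa: 15 batches
  S3–Vail: 45 batches
Total cost = 1415.
So S1→Yuma carries 40 batches.

40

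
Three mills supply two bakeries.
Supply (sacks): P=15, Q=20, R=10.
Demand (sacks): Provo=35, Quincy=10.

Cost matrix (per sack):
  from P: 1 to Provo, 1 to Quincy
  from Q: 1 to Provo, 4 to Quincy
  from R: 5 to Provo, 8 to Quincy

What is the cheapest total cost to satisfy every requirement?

85

Optimal allocation:
  P→Provo: 5 × 1 = 5
  P→Quincy: 10 × 1 = 10
  Q→Provo: 20 × 1 = 20
  R→Provo: 10 × 5 = 50
Total = 5 + 10 + 20 + 50 = 85.
(Supply check: P ships 15; Q ships 20; R ships 10.)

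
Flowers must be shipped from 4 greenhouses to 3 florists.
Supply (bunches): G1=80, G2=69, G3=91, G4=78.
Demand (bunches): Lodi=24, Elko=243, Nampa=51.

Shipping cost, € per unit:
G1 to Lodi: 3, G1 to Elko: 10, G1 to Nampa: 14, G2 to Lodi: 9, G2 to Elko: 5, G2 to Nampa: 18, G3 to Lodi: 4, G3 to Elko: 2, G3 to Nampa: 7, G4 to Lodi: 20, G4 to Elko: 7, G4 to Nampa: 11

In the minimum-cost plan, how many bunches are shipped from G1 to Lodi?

The minimum-cost plan:
  G1→Lodi: 24 × €3 = €72
  G1→Elko: 56 × €10 = €560
  G2→Elko: 69 × €5 = €345
  G3→Elko: 91 × €2 = €182
  G4→Elko: 27 × €7 = €189
  G4→Nampa: 51 × €11 = €561
Total cost = €1909.
So G1→Lodi carries 24 bunches.

24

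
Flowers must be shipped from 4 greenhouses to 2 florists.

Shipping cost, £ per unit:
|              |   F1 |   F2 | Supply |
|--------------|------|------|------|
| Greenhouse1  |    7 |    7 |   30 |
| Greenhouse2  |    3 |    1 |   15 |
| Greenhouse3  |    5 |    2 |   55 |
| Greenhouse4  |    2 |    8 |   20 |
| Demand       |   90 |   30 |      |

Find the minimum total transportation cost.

480

An optimal shipping plan:
  Greenhouse1→F1: 30 bunches
  Greenhouse2→F1: 15 bunches
  Greenhouse3→F1: 25 bunches
  Greenhouse3→F2: 30 bunches
  Greenhouse4→F1: 20 bunches
Total cost = £480.
(Supply check: Greenhouse1 ships 30; Greenhouse2 ships 15; Greenhouse3 ships 55; Greenhouse4 ships 20.)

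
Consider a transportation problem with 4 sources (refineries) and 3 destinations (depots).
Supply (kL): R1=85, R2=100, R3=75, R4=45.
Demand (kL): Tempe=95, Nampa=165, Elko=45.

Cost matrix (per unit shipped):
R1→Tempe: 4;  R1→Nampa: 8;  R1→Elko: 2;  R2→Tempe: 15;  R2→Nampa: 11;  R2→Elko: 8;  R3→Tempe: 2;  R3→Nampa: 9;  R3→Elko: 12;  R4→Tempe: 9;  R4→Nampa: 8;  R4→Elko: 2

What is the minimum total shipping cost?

An optimal shipping plan:
  R1–Tempe: 20 × 4 = 80
  R1–Nampa: 65 × 8 = 520
  R2–Nampa: 100 × 11 = 1100
  R3–Tempe: 75 × 2 = 150
  R4–Elko: 45 × 2 = 90
Total = 80 + 520 + 1100 + 150 + 90 = 1940.

1940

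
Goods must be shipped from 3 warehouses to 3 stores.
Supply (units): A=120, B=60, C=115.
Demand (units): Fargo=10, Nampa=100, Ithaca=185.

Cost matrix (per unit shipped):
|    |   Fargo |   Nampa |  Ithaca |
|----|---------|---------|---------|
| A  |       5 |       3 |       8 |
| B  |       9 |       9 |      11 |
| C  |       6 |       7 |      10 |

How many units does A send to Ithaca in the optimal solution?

20

Optimal shipments:
  A→Nampa: 100 × 3 = 300
  A→Ithaca: 20 × 8 = 160
  B→Ithaca: 60 × 11 = 660
  C→Fargo: 10 × 6 = 60
  C→Ithaca: 105 × 10 = 1050
Total cost = 2230.
So A→Ithaca carries 20 units.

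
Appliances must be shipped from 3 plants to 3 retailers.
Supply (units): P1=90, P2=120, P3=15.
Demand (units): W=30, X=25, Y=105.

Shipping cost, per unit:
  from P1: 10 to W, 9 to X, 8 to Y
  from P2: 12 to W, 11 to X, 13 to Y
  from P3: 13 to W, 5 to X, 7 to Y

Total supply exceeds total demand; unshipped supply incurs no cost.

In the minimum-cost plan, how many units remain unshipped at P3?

Minimum-cost shipments:
  P1–Y: 90 × 8 = 720
  P2–W: 30 × 12 = 360
  P2–X: 25 × 11 = 275
  P3–Y: 15 × 7 = 105
Total cost = 1460.
P3 ships 15 of its 15, leaving 0.

0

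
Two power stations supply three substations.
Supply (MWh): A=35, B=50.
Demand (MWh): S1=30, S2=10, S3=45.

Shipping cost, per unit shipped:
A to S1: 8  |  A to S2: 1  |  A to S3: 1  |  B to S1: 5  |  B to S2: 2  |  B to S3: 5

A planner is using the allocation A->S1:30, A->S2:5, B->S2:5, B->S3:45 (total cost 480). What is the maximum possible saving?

Current plan cost = 30·8 + 5·1 + 5·2 + 45·5 = 480.
Optimal plan:
  A–S3: 35 MWh
  B–S1: 30 MWh
  B–S2: 10 MWh
  B–S3: 10 MWh
Optimal cost = 255.
Saving = 480 − 255 = 225.

225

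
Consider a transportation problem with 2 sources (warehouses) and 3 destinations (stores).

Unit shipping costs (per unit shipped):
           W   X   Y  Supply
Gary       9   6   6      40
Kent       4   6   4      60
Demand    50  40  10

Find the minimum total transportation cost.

Optimal allocation:
  Gary->X: 40 units
  Kent->W: 50 units
  Kent->Y: 10 units
Total cost = 480.

480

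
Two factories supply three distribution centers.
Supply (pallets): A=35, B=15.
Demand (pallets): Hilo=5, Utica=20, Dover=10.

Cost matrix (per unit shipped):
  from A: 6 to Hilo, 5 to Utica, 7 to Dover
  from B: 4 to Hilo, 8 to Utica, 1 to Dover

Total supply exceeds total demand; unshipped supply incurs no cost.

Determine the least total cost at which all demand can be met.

130

Optimal allocation:
  A->Utica: 20 × 5 = 100
  B->Hilo: 5 × 4 = 20
  B->Dover: 10 × 1 = 10
Total = 100 + 20 + 10 = 130.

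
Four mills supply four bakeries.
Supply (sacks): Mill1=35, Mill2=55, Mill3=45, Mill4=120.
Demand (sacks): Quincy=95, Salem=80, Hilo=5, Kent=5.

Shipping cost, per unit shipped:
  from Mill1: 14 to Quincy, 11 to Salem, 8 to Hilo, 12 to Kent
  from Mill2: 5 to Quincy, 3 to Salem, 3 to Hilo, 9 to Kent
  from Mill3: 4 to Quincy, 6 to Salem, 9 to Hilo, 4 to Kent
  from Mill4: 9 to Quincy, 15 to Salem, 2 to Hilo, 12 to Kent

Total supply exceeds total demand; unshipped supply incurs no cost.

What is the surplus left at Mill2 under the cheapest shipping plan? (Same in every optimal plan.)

Minimum-cost shipments:
  Mill2 to Salem: 55 sacks
  Mill3 to Quincy: 15 sacks
  Mill3 to Salem: 25 sacks
  Mill3 to Kent: 5 sacks
  Mill4 to Quincy: 80 sacks
  Mill4 to Hilo: 5 sacks
Total cost = 1125.
Mill2 ships 55 of its 55, leaving 0.

0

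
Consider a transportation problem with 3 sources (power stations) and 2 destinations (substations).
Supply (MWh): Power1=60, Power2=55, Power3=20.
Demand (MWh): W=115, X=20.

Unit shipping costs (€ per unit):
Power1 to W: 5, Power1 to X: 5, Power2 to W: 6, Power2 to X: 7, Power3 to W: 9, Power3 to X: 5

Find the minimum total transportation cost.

An optimal shipping plan:
  Power1–W: 60 × €5 = €300
  Power2–W: 55 × €6 = €330
  Power3–X: 20 × €5 = €100
Total = 300 + 330 + 100 = €730.
(Supply check: Power1 ships 60; Power2 ships 55; Power3 ships 20.)

730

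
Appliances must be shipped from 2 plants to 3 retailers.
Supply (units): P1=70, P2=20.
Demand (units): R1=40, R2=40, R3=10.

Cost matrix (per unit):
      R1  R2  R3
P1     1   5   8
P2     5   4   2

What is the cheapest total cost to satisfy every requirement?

250

One minimum-cost allocation:
  P1->R1: 40 × 1 = 40
  P1->R2: 30 × 5 = 150
  P2->R2: 10 × 4 = 40
  P2->R3: 10 × 2 = 20
Total = 40 + 150 + 40 + 20 = 250.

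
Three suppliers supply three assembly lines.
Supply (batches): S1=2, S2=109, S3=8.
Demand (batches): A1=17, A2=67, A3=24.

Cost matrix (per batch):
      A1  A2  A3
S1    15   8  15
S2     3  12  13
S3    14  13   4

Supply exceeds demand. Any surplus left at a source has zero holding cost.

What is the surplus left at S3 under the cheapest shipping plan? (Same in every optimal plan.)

0

An optimal plan:
  S1–A2: 2 × 8 = 16
  S2–A1: 17 × 3 = 51
  S2–A2: 65 × 12 = 780
  S2–A3: 16 × 13 = 208
  S3–A3: 8 × 4 = 32
Total cost = 1087.
S3 ships 8 of its 8, leaving 0.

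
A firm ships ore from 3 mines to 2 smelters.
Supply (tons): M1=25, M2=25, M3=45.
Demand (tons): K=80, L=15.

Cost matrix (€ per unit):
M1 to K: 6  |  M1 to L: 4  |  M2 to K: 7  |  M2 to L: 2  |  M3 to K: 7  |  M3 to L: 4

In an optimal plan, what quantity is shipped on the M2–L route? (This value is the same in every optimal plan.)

15

The minimum-cost plan:
  M1→K: 25 × €6 = €150
  M2→K: 10 × €7 = €70
  M2→L: 15 × €2 = €30
  M3→K: 45 × €7 = €315
Total cost = €565.
So M2→L carries 15 tons.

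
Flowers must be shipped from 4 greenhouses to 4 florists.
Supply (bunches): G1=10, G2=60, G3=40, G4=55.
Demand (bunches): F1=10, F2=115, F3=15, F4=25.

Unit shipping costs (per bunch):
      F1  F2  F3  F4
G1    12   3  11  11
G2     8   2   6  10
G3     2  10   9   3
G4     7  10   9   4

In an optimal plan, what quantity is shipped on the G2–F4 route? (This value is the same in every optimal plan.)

0

Solving gives:
  G1->F2: 10 bunches
  G2->F2: 60 bunches
  G3->F1: 10 bunches
  G3->F3: 5 bunches
  G3->F4: 25 bunches
  G4->F2: 45 bunches
  G4->F3: 10 bunches
Total cost = 830.
The route G2→F4 is not used.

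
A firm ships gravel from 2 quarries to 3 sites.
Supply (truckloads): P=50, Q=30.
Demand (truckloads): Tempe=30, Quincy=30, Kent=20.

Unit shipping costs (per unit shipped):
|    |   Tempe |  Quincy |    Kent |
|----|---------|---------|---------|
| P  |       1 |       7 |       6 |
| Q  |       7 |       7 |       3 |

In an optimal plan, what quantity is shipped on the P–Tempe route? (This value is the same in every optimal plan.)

30

Optimal shipments:
  P->Tempe: 30 × 1 = 30
  P->Quincy: 20 × 7 = 140
  Q->Quincy: 10 × 7 = 70
  Q->Kent: 20 × 3 = 60
Total cost = 300.
So P→Tempe carries 30 truckloads.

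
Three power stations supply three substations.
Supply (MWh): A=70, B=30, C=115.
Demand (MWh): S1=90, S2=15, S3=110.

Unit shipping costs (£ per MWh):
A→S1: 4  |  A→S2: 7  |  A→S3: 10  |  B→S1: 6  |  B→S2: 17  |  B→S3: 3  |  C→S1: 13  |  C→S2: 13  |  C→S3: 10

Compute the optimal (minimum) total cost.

A cheapest plan:
  A→S1: 70 × £4 = £280
  B→S3: 30 × £3 = £90
  C→S1: 20 × £13 = £260
  C→S2: 15 × £13 = £195
  C→S3: 80 × £10 = £800
Total = 280 + 90 + 260 + 195 + 800 = £1625.
(Supply check: A ships 70; B ships 30; C ships 115.)

1625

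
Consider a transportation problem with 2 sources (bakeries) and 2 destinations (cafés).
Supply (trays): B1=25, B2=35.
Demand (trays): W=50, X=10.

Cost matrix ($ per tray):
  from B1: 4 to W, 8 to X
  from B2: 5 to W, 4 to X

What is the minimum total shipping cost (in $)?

Optimal allocation:
  B1→W: 25 × $4 = $100
  B2→W: 25 × $5 = $125
  B2→X: 10 × $4 = $40
Total = 100 + 125 + 40 = $265.

265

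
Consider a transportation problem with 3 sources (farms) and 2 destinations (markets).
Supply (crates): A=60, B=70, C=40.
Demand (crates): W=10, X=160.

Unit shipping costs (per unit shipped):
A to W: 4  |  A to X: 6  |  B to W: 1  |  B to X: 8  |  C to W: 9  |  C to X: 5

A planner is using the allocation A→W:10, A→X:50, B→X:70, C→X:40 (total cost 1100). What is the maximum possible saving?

50

Current plan cost = 10·4 + 50·6 + 70·8 + 40·5 = 1100.
Optimal plan:
  A to X: 60 crates
  B to W: 10 crates
  B to X: 60 crates
  C to X: 40 crates
Optimal cost = 1050.
Saving = 1100 − 1050 = 50.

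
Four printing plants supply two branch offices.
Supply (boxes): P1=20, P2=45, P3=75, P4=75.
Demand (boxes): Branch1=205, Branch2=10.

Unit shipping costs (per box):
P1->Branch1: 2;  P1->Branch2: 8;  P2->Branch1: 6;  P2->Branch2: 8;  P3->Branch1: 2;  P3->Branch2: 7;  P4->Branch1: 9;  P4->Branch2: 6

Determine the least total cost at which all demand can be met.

An optimal shipping plan:
  P1->Branch1: 20 × 2 = 40
  P2->Branch1: 45 × 6 = 270
  P3->Branch1: 75 × 2 = 150
  P4->Branch1: 65 × 9 = 585
  P4->Branch2: 10 × 6 = 60
Total = 40 + 270 + 150 + 585 + 60 = 1105.

1105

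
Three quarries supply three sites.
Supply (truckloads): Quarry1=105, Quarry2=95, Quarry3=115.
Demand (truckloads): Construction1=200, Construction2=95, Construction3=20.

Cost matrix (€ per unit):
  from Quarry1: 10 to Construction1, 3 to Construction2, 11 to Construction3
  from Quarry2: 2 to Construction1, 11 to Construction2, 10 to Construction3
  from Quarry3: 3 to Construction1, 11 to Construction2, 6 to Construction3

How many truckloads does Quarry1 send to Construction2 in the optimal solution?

The minimum-cost plan:
  Quarry1→Construction2: 95 × €3 = €285
  Quarry1→Construction3: 10 × €11 = €110
  Quarry2→Construction1: 95 × €2 = €190
  Quarry3→Construction1: 105 × €3 = €315
  Quarry3→Construction3: 10 × €6 = €60
Total cost = €960.
So Quarry1→Construction2 carries 95 truckloads.

95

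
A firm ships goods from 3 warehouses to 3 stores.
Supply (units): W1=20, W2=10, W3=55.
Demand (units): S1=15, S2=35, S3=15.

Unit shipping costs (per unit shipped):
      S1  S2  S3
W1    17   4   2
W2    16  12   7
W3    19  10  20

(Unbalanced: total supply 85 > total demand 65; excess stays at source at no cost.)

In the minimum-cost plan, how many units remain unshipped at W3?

Minimum-cost shipments:
  W1–S2: 5 × 4 = 20
  W1–S3: 15 × 2 = 30
  W2–S1: 10 × 16 = 160
  W3–S1: 5 × 19 = 95
  W3–S2: 30 × 10 = 300
Total cost = 605.
W3 ships 35 of its 55, leaving 20.

20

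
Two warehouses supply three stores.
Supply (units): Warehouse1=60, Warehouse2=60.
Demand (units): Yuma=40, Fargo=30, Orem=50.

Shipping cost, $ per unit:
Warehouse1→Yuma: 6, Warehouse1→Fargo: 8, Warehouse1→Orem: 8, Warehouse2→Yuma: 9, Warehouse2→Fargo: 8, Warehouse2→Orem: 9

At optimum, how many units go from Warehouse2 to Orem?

30

Optimal shipments:
  Warehouse1 to Yuma: 40 × $6 = $240
  Warehouse1 to Orem: 20 × $8 = $160
  Warehouse2 to Fargo: 30 × $8 = $240
  Warehouse2 to Orem: 30 × $9 = $270
Total cost = $910.
So Warehouse2→Orem carries 30 units.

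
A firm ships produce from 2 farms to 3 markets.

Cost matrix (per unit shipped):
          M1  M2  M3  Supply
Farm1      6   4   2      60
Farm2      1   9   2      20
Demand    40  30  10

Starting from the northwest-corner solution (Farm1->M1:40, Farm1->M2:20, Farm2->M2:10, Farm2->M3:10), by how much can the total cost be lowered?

Current plan cost = 40·6 + 20·4 + 10·9 + 10·2 = 430.
Optimal plan:
  Farm1→M1: 20 × 6 = 120
  Farm1→M2: 30 × 4 = 120
  Farm1→M3: 10 × 2 = 20
  Farm2→M1: 20 × 1 = 20
Optimal cost = 280.
Saving = 430 − 280 = 150.

150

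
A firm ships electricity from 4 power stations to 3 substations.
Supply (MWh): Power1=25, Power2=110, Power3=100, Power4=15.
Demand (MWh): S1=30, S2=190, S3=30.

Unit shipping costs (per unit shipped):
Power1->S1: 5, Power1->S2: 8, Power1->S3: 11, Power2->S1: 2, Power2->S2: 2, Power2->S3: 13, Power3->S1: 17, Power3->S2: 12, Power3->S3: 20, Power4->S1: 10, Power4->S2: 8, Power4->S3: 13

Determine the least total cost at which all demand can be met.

1830

Optimal allocation:
  Power1–S1: 10 × 5 = 50
  Power1–S3: 15 × 11 = 165
  Power2–S1: 20 × 2 = 40
  Power2–S2: 90 × 2 = 180
  Power3–S2: 100 × 12 = 1200
  Power4–S3: 15 × 13 = 195
Total = 50 + 165 + 40 + 180 + 1200 + 195 = 1830.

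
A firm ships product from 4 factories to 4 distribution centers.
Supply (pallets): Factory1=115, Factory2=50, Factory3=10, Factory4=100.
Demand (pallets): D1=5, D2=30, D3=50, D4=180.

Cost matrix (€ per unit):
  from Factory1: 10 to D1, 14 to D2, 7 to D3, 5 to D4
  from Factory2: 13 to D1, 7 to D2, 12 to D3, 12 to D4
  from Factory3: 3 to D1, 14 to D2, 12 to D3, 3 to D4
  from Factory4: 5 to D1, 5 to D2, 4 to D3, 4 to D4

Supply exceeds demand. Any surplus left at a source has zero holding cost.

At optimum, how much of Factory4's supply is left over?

Minimum-cost shipments:
  Factory1 to D4: 115 × €5 = €575
  Factory2 to D2: 30 × €7 = €210
  Factory2 to D4: 10 × €12 = €120
  Factory3 to D1: 5 × €3 = €15
  Factory3 to D4: 5 × €3 = €15
  Factory4 to D3: 50 × €4 = €200
  Factory4 to D4: 50 × €4 = €200
Total cost = €1335.
Factory4 ships 100 of its 100, leaving 0.

0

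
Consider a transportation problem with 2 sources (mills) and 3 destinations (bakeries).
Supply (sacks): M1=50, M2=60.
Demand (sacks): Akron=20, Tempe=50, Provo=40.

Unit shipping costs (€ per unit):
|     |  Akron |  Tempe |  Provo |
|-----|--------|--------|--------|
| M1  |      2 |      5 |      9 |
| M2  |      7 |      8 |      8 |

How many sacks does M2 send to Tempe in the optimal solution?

The minimum-cost plan:
  M1→Akron: 20 × €2 = €40
  M1→Tempe: 30 × €5 = €150
  M2→Tempe: 20 × €8 = €160
  M2→Provo: 40 × €8 = €320
Total cost = €670.
So M2→Tempe carries 20 sacks.

20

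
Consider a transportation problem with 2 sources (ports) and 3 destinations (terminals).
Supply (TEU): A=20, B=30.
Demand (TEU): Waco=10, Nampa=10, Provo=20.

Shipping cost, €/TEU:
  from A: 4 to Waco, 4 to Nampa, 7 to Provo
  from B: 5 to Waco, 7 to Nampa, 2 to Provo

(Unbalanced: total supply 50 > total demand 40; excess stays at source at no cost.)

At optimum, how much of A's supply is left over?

An optimal plan:
  A->Waco: 10 × €4 = €40
  A->Nampa: 10 × €4 = €40
  B->Provo: 20 × €2 = €40
Total cost = €120.
A ships 20 of its 20, leaving 0.

0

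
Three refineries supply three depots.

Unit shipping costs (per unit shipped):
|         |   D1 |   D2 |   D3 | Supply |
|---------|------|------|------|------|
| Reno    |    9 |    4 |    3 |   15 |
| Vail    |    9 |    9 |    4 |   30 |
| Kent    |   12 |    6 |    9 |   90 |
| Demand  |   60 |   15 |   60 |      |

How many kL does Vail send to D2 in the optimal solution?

Optimal shipments:
  Reno->D3: 15 kL
  Vail->D3: 30 kL
  Kent->D1: 60 kL
  Kent->D2: 15 kL
  Kent->D3: 15 kL
Total cost = 1110.
The route Vail→D2 is not used.

0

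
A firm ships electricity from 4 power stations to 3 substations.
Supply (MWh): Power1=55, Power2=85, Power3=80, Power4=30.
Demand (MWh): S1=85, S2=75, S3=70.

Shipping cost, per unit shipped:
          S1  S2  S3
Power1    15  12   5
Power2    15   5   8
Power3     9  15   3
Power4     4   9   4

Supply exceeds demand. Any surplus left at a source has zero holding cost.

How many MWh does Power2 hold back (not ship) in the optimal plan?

Minimum-cost shipments:
  Power1->S3: 45 × 5 = 225
  Power2->S2: 75 × 5 = 375
  Power3->S1: 55 × 9 = 495
  Power3->S3: 25 × 3 = 75
  Power4->S1: 30 × 4 = 120
Total cost = 1290.
Power2 ships 75 of its 85, leaving 10.

10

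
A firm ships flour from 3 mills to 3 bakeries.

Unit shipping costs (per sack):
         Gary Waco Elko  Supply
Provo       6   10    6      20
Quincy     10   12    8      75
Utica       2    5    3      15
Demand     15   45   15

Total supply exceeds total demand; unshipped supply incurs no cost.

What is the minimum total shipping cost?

A cheapest plan:
  Provo–Gary: 15 sacks
  Provo–Waco: 5 sacks
  Quincy–Waco: 25 sacks
  Quincy–Elko: 15 sacks
  Utica–Waco: 15 sacks
Total cost = 635.

635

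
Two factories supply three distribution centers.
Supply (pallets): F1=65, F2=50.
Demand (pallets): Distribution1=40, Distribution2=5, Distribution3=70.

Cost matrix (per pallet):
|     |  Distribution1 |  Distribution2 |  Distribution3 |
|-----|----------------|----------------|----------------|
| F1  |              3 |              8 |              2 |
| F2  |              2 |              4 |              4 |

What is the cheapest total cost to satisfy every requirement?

250

Optimal allocation:
  F1 to Distribution3: 65 × 2 = 130
  F2 to Distribution1: 40 × 2 = 80
  F2 to Distribution2: 5 × 4 = 20
  F2 to Distribution3: 5 × 4 = 20
Total = 130 + 80 + 20 + 20 = 250.
(Supply check: F1 ships 65; F2 ships 50.)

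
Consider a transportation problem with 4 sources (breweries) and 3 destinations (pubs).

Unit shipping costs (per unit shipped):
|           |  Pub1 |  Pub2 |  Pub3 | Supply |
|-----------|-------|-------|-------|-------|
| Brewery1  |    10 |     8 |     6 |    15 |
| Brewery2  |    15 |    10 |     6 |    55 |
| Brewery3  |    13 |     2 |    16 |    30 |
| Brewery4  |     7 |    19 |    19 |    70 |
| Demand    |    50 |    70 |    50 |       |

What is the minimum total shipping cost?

1260

One minimum-cost allocation:
  Brewery1->Pub2: 15 × 8 = 120
  Brewery2->Pub2: 5 × 10 = 50
  Brewery2->Pub3: 50 × 6 = 300
  Brewery3->Pub2: 30 × 2 = 60
  Brewery4->Pub1: 50 × 7 = 350
  Brewery4->Pub2: 20 × 19 = 380
Total = 120 + 50 + 300 + 60 + 350 + 380 = 1260.
(Supply check: Brewery1 ships 15; Brewery2 ships 55; Brewery3 ships 30; Brewery4 ships 70.)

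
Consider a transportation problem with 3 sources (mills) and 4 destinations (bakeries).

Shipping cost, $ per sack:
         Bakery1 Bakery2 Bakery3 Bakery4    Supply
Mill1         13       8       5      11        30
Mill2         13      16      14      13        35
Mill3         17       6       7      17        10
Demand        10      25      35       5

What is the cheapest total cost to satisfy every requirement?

A cheapest plan:
  Mill1 to Bakery3: 30 sacks
  Mill2 to Bakery1: 10 sacks
  Mill2 to Bakery2: 15 sacks
  Mill2 to Bakery3: 5 sacks
  Mill2 to Bakery4: 5 sacks
  Mill3 to Bakery2: 10 sacks
Total cost = $715.

715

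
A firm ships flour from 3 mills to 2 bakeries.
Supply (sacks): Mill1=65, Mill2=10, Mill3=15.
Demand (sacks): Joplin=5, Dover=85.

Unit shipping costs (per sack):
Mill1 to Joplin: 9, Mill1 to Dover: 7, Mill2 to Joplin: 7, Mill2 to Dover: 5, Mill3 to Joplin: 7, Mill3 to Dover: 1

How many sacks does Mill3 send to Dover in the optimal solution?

15

The minimum-cost plan:
  Mill1→Joplin: 5 × 9 = 45
  Mill1→Dover: 60 × 7 = 420
  Mill2→Dover: 10 × 5 = 50
  Mill3→Dover: 15 × 1 = 15
Total cost = 530.
So Mill3→Dover carries 15 sacks.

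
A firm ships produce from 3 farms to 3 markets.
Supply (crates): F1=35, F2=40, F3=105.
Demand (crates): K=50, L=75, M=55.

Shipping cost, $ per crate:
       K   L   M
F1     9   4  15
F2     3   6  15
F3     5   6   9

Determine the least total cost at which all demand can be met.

A cheapest plan:
  F1->L: 35 crates
  F2->K: 40 crates
  F3->K: 10 crates
  F3->L: 40 crates
  F3->M: 55 crates
Total cost = $1045.
(Supply check: F1 ships 35; F2 ships 40; F3 ships 105.)

1045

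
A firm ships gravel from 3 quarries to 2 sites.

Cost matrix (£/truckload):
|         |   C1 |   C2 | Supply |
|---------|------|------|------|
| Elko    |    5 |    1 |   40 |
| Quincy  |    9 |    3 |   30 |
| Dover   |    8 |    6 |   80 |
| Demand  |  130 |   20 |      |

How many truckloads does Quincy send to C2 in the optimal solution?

20

The minimum-cost plan:
  Elko to C1: 40 truckloads
  Quincy to C1: 10 truckloads
  Quincy to C2: 20 truckloads
  Dover to C1: 80 truckloads
Total cost = £990.
So Quincy→C2 carries 20 truckloads.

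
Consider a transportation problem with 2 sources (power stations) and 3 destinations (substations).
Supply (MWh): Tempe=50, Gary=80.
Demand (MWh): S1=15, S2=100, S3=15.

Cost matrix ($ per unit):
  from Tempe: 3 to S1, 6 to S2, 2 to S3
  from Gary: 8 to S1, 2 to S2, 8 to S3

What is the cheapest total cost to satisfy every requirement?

355

A cheapest plan:
  Tempe→S1: 15 × $3 = $45
  Tempe→S2: 20 × $6 = $120
  Tempe→S3: 15 × $2 = $30
  Gary→S2: 80 × $2 = $160
Total = 45 + 120 + 30 + 160 = $355.
(Supply check: Tempe ships 50; Gary ships 80.)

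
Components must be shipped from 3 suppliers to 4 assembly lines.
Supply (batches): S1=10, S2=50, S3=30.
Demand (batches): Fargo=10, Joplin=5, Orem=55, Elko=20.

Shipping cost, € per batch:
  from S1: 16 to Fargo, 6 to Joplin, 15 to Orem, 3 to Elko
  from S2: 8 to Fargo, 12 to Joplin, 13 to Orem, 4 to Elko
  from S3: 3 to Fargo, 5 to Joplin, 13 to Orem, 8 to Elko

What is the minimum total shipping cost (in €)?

An optimal shipping plan:
  S1→Elko: 10 × €3 = €30
  S2→Orem: 40 × €13 = €520
  S2→Elko: 10 × €4 = €40
  S3→Fargo: 10 × €3 = €30
  S3→Joplin: 5 × €5 = €25
  S3→Orem: 15 × €13 = €195
Total = 30 + 520 + 40 + 30 + 25 + 195 = €840.

840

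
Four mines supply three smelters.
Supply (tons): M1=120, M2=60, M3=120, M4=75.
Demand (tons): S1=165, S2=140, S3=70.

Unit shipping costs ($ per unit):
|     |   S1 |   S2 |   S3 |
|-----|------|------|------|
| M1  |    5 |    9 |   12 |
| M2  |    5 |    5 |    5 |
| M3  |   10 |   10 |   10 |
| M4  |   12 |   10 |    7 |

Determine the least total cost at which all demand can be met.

A cheapest plan:
  M1 to S1: 120 tons
  M2 to S2: 60 tons
  M3 to S1: 45 tons
  M3 to S2: 75 tons
  M4 to S2: 5 tons
  M4 to S3: 70 tons
Total cost = $2640.
(Supply check: M1 ships 120; M2 ships 60; M3 ships 120; M4 ships 75.)

2640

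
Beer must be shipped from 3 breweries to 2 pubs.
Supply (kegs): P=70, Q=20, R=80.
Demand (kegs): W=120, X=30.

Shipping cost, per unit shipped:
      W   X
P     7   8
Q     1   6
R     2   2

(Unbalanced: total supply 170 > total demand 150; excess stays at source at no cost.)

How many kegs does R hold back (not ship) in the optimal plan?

0

An optimal plan:
  P→W: 50 kegs
  Q→W: 20 kegs
  R→W: 50 kegs
  R→X: 30 kegs
Total cost = 530.
R ships 80 of its 80, leaving 0.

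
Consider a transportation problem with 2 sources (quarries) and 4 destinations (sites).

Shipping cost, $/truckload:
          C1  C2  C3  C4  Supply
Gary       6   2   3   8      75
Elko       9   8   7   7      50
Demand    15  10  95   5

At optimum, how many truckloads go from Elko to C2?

0

Solving gives:
  Gary->C2: 10 × $2 = $20
  Gary->C3: 65 × $3 = $195
  Elko->C1: 15 × $9 = $135
  Elko->C3: 30 × $7 = $210
  Elko->C4: 5 × $7 = $35
Total cost = $595.
The route Elko→C2 is not used.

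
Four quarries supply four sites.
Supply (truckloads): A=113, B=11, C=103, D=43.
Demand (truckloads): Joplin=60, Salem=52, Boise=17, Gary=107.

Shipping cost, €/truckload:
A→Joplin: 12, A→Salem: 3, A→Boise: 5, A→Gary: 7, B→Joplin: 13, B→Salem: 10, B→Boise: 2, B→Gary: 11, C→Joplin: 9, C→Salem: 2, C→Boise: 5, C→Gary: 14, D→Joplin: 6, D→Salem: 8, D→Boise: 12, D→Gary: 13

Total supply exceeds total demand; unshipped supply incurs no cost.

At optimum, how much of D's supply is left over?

0

Minimum-cost shipments:
  A->Gary: 107 × €7 = €749
  B->Boise: 11 × €2 = €22
  C->Joplin: 17 × €9 = €153
  C->Salem: 52 × €2 = €104
  C->Boise: 6 × €5 = €30
  D->Joplin: 43 × €6 = €258
Total cost = €1316.
D ships 43 of its 43, leaving 0.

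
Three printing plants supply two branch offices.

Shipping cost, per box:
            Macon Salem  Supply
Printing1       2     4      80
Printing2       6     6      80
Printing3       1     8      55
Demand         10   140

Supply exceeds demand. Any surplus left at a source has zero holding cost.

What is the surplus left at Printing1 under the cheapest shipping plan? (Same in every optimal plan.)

0

An optimal plan:
  Printing1->Salem: 80 × 4 = 320
  Printing2->Salem: 60 × 6 = 360
  Printing3->Macon: 10 × 1 = 10
Total cost = 690.
Printing1 ships 80 of its 80, leaving 0.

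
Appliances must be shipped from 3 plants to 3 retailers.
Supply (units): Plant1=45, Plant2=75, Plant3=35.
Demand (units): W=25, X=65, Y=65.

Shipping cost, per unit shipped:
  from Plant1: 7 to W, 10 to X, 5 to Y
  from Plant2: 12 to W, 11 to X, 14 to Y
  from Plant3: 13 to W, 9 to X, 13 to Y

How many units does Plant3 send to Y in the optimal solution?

The minimum-cost plan:
  Plant1→Y: 45 × 5 = 225
  Plant2→W: 25 × 12 = 300
  Plant2→X: 30 × 11 = 330
  Plant2→Y: 20 × 14 = 280
  Plant3→X: 35 × 9 = 315
Total cost = 1450.
The route Plant3→Y is not used.

0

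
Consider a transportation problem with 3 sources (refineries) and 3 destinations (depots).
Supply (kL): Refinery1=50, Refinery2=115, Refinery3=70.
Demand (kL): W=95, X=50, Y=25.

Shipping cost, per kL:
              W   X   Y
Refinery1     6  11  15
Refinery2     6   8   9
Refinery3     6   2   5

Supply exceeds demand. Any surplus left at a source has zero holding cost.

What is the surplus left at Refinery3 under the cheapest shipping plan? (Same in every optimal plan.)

Minimum-cost shipments:
  Refinery2 to W: 95 kL
  Refinery2 to Y: 5 kL
  Refinery3 to X: 50 kL
  Refinery3 to Y: 20 kL
Total cost = 815.
Refinery3 ships 70 of its 70, leaving 0.

0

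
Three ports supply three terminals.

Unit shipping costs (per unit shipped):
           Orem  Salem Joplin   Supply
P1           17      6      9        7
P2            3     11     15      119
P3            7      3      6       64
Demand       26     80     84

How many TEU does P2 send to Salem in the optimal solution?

The minimum-cost plan:
  P1→Joplin: 7 TEU
  P2→Orem: 26 TEU
  P2→Salem: 80 TEU
  P2→Joplin: 13 TEU
  P3→Joplin: 64 TEU
Total cost = 1600.
So P2→Salem carries 80 TEU.

80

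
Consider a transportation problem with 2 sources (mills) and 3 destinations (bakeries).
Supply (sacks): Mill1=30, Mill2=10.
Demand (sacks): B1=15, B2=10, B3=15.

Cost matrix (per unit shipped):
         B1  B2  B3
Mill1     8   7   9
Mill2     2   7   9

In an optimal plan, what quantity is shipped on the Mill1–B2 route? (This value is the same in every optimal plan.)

Solving gives:
  Mill1 to B1: 5 sacks
  Mill1 to B2: 10 sacks
  Mill1 to B3: 15 sacks
  Mill2 to B1: 10 sacks
Total cost = 265.
So Mill1→B2 carries 10 sacks.

10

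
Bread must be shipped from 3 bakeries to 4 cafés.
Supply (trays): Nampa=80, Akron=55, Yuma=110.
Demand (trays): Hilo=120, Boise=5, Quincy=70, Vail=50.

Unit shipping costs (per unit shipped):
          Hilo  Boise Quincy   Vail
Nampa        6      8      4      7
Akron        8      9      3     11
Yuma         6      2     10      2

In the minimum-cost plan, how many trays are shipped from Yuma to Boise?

Optimal shipments:
  Nampa–Hilo: 65 × 6 = 390
  Nampa–Quincy: 15 × 4 = 60
  Akron–Quincy: 55 × 3 = 165
  Yuma–Hilo: 55 × 6 = 330
  Yuma–Boise: 5 × 2 = 10
  Yuma–Vail: 50 × 2 = 100
Total cost = 1055.
So Yuma→Boise carries 5 trays.

5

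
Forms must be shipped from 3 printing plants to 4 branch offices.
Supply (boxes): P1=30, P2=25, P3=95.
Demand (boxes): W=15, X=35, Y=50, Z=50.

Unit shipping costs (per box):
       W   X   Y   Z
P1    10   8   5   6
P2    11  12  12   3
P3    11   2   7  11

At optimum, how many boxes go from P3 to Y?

The minimum-cost plan:
  P1->Y: 5 boxes
  P1->Z: 25 boxes
  P2->Z: 25 boxes
  P3->W: 15 boxes
  P3->X: 35 boxes
  P3->Y: 45 boxes
Total cost = 800.
So P3→Y carries 45 boxes.

45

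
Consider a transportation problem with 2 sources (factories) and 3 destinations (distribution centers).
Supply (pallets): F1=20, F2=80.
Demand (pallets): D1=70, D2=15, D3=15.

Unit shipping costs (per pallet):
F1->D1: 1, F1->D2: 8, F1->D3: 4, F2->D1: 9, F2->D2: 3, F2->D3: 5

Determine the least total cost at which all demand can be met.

An optimal shipping plan:
  F1–D1: 20 × 1 = 20
  F2–D1: 50 × 9 = 450
  F2–D2: 15 × 3 = 45
  F2–D3: 15 × 5 = 75
Total = 20 + 450 + 45 + 75 = 590.
(Supply check: F1 ships 20; F2 ships 80.)

590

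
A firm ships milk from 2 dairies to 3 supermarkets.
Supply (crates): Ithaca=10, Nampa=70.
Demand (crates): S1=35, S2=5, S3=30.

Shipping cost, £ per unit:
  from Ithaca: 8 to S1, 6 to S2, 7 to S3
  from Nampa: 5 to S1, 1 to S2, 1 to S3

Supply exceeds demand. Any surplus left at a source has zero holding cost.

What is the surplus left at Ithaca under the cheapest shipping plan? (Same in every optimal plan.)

10

An optimal plan:
  Nampa→S1: 35 × £5 = £175
  Nampa→S2: 5 × £1 = £5
  Nampa→S3: 30 × £1 = £30
Total cost = £210.
Ithaca ships 0 of its 10, leaving 10.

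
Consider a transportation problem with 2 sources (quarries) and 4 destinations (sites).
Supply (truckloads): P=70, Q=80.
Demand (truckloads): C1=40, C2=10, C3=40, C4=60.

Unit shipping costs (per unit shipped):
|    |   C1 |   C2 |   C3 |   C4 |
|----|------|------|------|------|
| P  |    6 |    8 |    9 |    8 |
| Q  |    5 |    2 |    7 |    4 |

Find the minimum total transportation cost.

One minimum-cost allocation:
  P to C1: 40 × 6 = 240
  P to C3: 30 × 9 = 270
  Q to C2: 10 × 2 = 20
  Q to C3: 10 × 7 = 70
  Q to C4: 60 × 4 = 240
Total = 240 + 270 + 20 + 70 + 240 = 840.
(Supply check: P ships 70; Q ships 80.)

840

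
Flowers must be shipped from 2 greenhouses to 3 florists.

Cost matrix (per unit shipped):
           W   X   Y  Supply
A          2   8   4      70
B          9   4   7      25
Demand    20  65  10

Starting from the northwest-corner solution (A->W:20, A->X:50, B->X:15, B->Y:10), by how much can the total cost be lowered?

Current plan cost = 20·2 + 50·8 + 15·4 + 10·7 = 570.
Optimal plan:
  A→W: 20 × 2 = 40
  A→X: 40 × 8 = 320
  A→Y: 10 × 4 = 40
  B→X: 25 × 4 = 100
Optimal cost = 500.
Saving = 570 − 500 = 70.

70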